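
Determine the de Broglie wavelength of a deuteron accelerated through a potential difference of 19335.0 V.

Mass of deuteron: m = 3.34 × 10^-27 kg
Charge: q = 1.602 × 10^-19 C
1.46 × 10^-13 m

When a particle is accelerated through voltage V, it gains kinetic energy KE = qV.

The de Broglie wavelength is then λ = h/√(2mqV):

λ = h/√(2mqV)
λ = (6.626 × 10^-34 J·s) / √(2 × 3.34 × 10^-27 kg × 1.602 × 10^-19 C × 19335.0 V)
λ = 1.46 × 10^-13 m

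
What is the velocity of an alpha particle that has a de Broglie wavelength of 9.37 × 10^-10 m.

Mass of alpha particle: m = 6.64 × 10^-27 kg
1.06 × 10^2 m/s

From the de Broglie relation λ = h/(mv), we solve for v:

v = h/(mλ)
v = (6.626 × 10^-34 J·s) / (6.64 × 10^-27 kg × 9.37 × 10^-10 m)
v = 1.06 × 10^2 m/s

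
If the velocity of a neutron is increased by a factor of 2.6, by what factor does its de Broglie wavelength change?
The wavelength decreases by a factor of 2.6.

From λ = h/(mv), the wavelength is inversely proportional to velocity:

λ ∝ 1/v

If v → 2.6v, then λ → λ/2.6

When velocity is increased by a factor of 2.6, the wavelength decreases by a factor of 2.6.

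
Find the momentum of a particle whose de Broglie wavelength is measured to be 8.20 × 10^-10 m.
8.08 × 10^-25 kg·m/s

From the de Broglie relation λ = h/p, we solve for p:

p = h/λ
p = (6.626 × 10^-34 J·s) / (8.20 × 10^-10 m)
p = 8.08 × 10^-25 kg·m/s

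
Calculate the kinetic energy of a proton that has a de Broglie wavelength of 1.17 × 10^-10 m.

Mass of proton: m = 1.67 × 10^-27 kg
9.60 × 10^-21 J (or 0.0599 eV)

From λ = h/√(2mKE), we solve for KE:

λ² = h²/(2mKE)
KE = h²/(2mλ²)
KE = (6.626 × 10^-34 J·s)² / (2 × 1.67 × 10^-27 kg × (1.17 × 10^-10 m)²)
KE = 9.60 × 10^-21 J
KE = 0.0599 eV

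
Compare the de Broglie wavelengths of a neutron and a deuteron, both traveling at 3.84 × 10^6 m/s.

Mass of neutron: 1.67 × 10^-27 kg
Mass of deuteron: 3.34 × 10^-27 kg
The neutron has the longer wavelength.

Using λ = h/(mv), since both particles have the same velocity, the wavelength depends only on mass.

For neutron: λ₁ = h/(m₁v) = 1.03 × 10^-13 m
For deuteron: λ₂ = h/(m₂v) = 5.17 × 10^-14 m

Since λ ∝ 1/m at constant velocity, the lighter particle has the longer wavelength.

The neutron has the longer de Broglie wavelength.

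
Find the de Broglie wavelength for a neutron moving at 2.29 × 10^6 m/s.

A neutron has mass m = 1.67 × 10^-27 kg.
1.73 × 10^-13 m

Using the de Broglie relation λ = h/(mv):

λ = h/(mv)
λ = (6.626 × 10^-34 J·s) / (1.67 × 10^-27 kg × 2.29 × 10^6 m/s)
λ = 1.73 × 10^-13 m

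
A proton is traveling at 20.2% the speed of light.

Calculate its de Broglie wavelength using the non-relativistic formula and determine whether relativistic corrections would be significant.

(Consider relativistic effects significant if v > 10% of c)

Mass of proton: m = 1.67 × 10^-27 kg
Yes, relativistic corrections are needed.

Using the non-relativistic de Broglie formula λ = h/(mv):

v = 20.2% × c = 6.056 × 10^7 m/s

λ = h/(mv)
λ = (6.626 × 10^-34 J·s) / (1.67 × 10^-27 kg × 6.056 × 10^7 m/s)
λ = 6.55 × 10^-15 m

Since v = 20.2% of c > 10% of c, relativistic corrections ARE significant and the actual wavelength would differ from this non-relativistic estimate.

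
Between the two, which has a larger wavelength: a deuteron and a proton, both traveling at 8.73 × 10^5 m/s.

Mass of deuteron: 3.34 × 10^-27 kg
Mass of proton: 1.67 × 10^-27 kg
The proton has the longer wavelength.

Using λ = h/(mv), since both particles have the same velocity, the wavelength depends only on mass.

For deuteron: λ₁ = h/(m₁v) = 2.27 × 10^-13 m
For proton: λ₂ = h/(m₂v) = 4.54 × 10^-13 m

Since λ ∝ 1/m at constant velocity, the lighter particle has the longer wavelength.

The proton has the longer de Broglie wavelength.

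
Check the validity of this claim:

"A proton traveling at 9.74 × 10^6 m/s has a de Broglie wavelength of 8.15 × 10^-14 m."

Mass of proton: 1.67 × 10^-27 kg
False

The claim is incorrect.

Using λ = h/(mv):
λ = (6.626 × 10^-34 J·s) / (1.67 × 10^-27 kg × 9.74 × 10^6 m/s)
λ = 4.07 × 10^-14 m

The actual wavelength differs from the claimed 8.15 × 10^-14 m.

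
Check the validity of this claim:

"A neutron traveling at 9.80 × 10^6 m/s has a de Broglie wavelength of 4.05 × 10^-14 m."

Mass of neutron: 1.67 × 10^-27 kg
True

The claim is correct.

Using λ = h/(mv):
λ = (6.626 × 10^-34 J·s) / (1.67 × 10^-27 kg × 9.80 × 10^6 m/s)
λ = 4.05 × 10^-14 m

This matches the claimed value.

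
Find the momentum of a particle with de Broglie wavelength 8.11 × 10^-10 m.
8.17 × 10^-25 kg·m/s

From the de Broglie relation λ = h/p, we solve for p:

p = h/λ
p = (6.626 × 10^-34 J·s) / (8.11 × 10^-10 m)
p = 8.17 × 10^-25 kg·m/s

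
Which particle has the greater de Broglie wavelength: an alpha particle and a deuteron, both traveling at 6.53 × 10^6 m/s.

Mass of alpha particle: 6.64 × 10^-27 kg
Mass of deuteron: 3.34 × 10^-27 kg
The deuteron has the longer wavelength.

Using λ = h/(mv), since both particles have the same velocity, the wavelength depends only on mass.

For alpha particle: λ₁ = h/(m₁v) = 1.53 × 10^-14 m
For deuteron: λ₂ = h/(m₂v) = 3.04 × 10^-14 m

Since λ ∝ 1/m at constant velocity, the lighter particle has the longer wavelength.

The deuteron has the longer de Broglie wavelength.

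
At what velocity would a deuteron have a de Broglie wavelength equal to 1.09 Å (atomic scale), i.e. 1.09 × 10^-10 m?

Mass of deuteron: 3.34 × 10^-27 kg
1.82 × 10^3 m/s

From λ = h/(mv), solve for v:

v = h/(mλ)
v = (6.626 × 10^-34 J·s) / (3.34 × 10^-27 kg × 1.09 × 10^-10 m)
v = 1.82 × 10^3 m/s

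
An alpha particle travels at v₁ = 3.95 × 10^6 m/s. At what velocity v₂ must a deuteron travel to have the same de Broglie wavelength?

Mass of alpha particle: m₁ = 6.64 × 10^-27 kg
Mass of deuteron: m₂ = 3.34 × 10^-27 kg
v₂ = 7.85 × 10^6 m/s

For equal de Broglie wavelengths: λ₁ = λ₂

h/(m₁v₁) = h/(m₂v₂)
m₁v₁ = m₂v₂
v₂ = v₁ · (m₁/m₂)

v₂ = 3.95 × 10^6 m/s × (6.64 × 10^-27 kg / 3.34 × 10^-27 kg)
v₂ = 7.85 × 10^6 m/s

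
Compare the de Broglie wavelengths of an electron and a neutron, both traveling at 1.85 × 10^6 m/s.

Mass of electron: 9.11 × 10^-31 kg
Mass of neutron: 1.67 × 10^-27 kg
The electron has the longer wavelength.

Using λ = h/(mv), since both particles have the same velocity, the wavelength depends only on mass.

For electron: λ₁ = h/(m₁v) = 3.93 × 10^-10 m
For neutron: λ₂ = h/(m₂v) = 2.14 × 10^-13 m

Since λ ∝ 1/m at constant velocity, the lighter particle has the longer wavelength.

The electron has the longer de Broglie wavelength.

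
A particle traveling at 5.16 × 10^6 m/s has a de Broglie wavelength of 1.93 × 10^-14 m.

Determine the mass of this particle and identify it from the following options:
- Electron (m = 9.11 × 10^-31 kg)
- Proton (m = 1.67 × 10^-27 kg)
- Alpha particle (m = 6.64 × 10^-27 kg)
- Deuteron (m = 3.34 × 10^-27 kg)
The particle is an alpha particle.

From λ = h/(mv), solve for mass:

m = h/(λv)
m = (6.626 × 10^-34 J·s) / (1.93 × 10^-14 m × 5.16 × 10^6 m/s)
m = 6.65 × 10^-27 kg

Comparing with the listed masses, this is closest to an alpha particle.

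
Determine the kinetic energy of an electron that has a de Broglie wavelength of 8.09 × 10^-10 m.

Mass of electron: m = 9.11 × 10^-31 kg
3.68 × 10^-19 J (or 2.30 eV)

From λ = h/√(2mKE), we solve for KE:

λ² = h²/(2mKE)
KE = h²/(2mλ²)
KE = (6.626 × 10^-34 J·s)² / (2 × 9.11 × 10^-31 kg × (8.09 × 10^-10 m)²)
KE = 3.68 × 10^-19 J
KE = 2.30 eV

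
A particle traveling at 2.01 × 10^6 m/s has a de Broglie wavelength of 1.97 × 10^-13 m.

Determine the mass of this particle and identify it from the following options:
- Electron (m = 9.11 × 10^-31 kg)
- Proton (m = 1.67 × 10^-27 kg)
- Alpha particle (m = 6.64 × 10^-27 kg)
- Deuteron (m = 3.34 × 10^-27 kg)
The particle is a proton.

From λ = h/(mv), solve for mass:

m = h/(λv)
m = (6.626 × 10^-34 J·s) / (1.97 × 10^-13 m × 2.01 × 10^6 m/s)
m = 1.67 × 10^-27 kg

Comparing with the listed masses, this is closest to a proton.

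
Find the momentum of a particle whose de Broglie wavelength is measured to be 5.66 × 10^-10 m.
1.17 × 10^-24 kg·m/s

From the de Broglie relation λ = h/p, we solve for p:

p = h/λ
p = (6.626 × 10^-34 J·s) / (5.66 × 10^-10 m)
p = 1.17 × 10^-24 kg·m/s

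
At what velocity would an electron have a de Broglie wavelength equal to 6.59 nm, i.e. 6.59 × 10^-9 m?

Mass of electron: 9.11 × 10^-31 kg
1.10 × 10^5 m/s

From λ = h/(mv), solve for v:

v = h/(mλ)
v = (6.626 × 10^-34 J·s) / (9.11 × 10^-31 kg × 6.59 × 10^-9 m)
v = 1.10 × 10^5 m/s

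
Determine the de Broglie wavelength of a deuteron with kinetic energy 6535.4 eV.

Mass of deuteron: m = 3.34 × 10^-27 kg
2.51 × 10^-13 m

Using λ = h/√(2mKE):

First convert KE to Joules: KE = 6535.4 eV = 1.047 × 10^-15 J

λ = h/√(2mKE)
λ = (6.626 × 10^-34 J·s) / √(2 × 3.34 × 10^-27 kg × 1.047 × 10^-15 J)
λ = 2.51 × 10^-13 m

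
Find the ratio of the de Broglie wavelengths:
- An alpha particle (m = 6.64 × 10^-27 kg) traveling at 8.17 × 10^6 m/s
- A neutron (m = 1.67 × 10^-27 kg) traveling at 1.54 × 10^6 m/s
λ₁/λ₂ = 0.0474

Using λ = h/(mv):

λ₁ = h/(m₁v₁) = 1.22 × 10^-14 m
λ₂ = h/(m₂v₂) = 2.58 × 10^-13 m

Ratio λ₁/λ₂ = (m₂v₂)/(m₁v₁)
         = (1.67 × 10^-27 kg × 1.54 × 10^6 m/s) / (6.64 × 10^-27 kg × 8.17 × 10^6 m/s)
         = 0.0474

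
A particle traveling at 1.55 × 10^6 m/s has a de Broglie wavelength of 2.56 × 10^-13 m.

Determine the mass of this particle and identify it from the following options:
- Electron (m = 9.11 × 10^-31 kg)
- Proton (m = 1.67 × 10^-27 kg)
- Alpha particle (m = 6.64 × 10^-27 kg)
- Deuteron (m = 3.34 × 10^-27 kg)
The particle is a proton.

From λ = h/(mv), solve for mass:

m = h/(λv)
m = (6.626 × 10^-34 J·s) / (2.56 × 10^-13 m × 1.55 × 10^6 m/s)
m = 1.67 × 10^-27 kg

Comparing with the listed masses, this is closest to a proton.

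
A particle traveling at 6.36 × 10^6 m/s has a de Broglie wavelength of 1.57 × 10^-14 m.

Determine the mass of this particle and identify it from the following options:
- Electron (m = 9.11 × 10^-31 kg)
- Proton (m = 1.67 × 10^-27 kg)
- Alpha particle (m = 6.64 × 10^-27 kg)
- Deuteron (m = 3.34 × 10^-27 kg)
The particle is an alpha particle.

From λ = h/(mv), solve for mass:

m = h/(λv)
m = (6.626 × 10^-34 J·s) / (1.57 × 10^-14 m × 6.36 × 10^6 m/s)
m = 6.64 × 10^-27 kg

Comparing with the listed masses, this is closest to an alpha particle.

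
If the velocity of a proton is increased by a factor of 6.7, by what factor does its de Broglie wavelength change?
The wavelength decreases by a factor of 6.7.

From λ = h/(mv), the wavelength is inversely proportional to velocity:

λ ∝ 1/v

If v → 6.7v, then λ → λ/6.7

When velocity is increased by a factor of 6.7, the wavelength decreases by a factor of 6.7.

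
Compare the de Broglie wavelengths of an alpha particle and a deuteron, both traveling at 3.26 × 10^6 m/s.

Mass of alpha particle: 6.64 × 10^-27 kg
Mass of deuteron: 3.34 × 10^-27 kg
The deuteron has the longer wavelength.

Using λ = h/(mv), since both particles have the same velocity, the wavelength depends only on mass.

For alpha particle: λ₁ = h/(m₁v) = 3.06 × 10^-14 m
For deuteron: λ₂ = h/(m₂v) = 6.09 × 10^-14 m

Since λ ∝ 1/m at constant velocity, the lighter particle has the longer wavelength.

The deuteron has the longer de Broglie wavelength.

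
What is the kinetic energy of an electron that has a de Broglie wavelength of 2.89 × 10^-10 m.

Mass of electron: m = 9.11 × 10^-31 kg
2.89 × 10^-18 J (or 18.0 eV)

From λ = h/√(2mKE), we solve for KE:

λ² = h²/(2mKE)
KE = h²/(2mλ²)
KE = (6.626 × 10^-34 J·s)² / (2 × 9.11 × 10^-31 kg × (2.89 × 10^-10 m)²)
KE = 2.89 × 10^-18 J
KE = 18.0 eV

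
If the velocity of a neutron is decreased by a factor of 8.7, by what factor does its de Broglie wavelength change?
The wavelength increases by a factor of 8.7.

From λ = h/(mv), the wavelength is inversely proportional to velocity:

λ ∝ 1/v

If v → v/8.7, then λ → 8.7λ

When velocity is decreased by a factor of 8.7, the wavelength increases by a factor of 8.7.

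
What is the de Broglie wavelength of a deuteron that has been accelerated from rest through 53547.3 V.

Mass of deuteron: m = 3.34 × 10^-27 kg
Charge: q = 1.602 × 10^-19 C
8.75 × 10^-14 m

When a particle is accelerated through voltage V, it gains kinetic energy KE = qV.

The de Broglie wavelength is then λ = h/√(2mqV):

λ = h/√(2mqV)
λ = (6.626 × 10^-34 J·s) / √(2 × 3.34 × 10^-27 kg × 1.602 × 10^-19 C × 53547.3 V)
λ = 8.75 × 10^-14 m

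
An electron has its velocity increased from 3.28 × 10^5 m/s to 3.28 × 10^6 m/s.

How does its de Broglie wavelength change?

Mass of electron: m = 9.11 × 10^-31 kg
The wavelength decreases by a factor of 10.

Using λ = h/(mv):

Initial wavelength: λ₁ = h/(mv₁) = 2.22 × 10^-9 m
Final wavelength: λ₂ = h/(mv₂) = 2.22 × 10^-10 m

Since λ ∝ 1/v, when velocity increases by a factor of 10, the wavelength decreases by a factor of 10.

λ₂/λ₁ = v₁/v₂ = 1/10

The wavelength decreases by a factor of 10.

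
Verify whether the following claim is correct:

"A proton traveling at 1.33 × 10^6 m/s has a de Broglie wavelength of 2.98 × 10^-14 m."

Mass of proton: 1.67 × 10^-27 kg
False

The claim is incorrect.

Using λ = h/(mv):
λ = (6.626 × 10^-34 J·s) / (1.67 × 10^-27 kg × 1.33 × 10^6 m/s)
λ = 2.98 × 10^-13 m

The actual wavelength differs from the claimed 2.98 × 10^-14 m.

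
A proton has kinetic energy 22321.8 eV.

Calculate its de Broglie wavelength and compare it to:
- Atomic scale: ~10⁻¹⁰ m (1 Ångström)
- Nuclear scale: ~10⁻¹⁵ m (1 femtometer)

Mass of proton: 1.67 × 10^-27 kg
λ = 1.92 × 10^-13 m, which is between nuclear and atomic scales.

Using λ = h/√(2mKE):

KE = 22321.8 eV = 3.576 × 10^-15 J

λ = h/√(2mKE)
λ = (6.626 × 10^-34 J·s) / √(2 × 1.67 × 10^-27 kg × 3.576 × 10^-15 J)
λ = 1.92 × 10^-13 m

Comparison:
- Atomic scale (10⁻¹⁰ m): λ is 0.0019× this size
- Nuclear scale (10⁻¹⁵ m): λ is 1.9e+02× this size

The wavelength is between nuclear and atomic scales.

This wavelength is appropriate for probing atomic structure but too large for nuclear physics experiments.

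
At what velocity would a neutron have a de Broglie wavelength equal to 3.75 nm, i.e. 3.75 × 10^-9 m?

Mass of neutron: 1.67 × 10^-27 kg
1.06 × 10^2 m/s

From λ = h/(mv), solve for v:

v = h/(mλ)
v = (6.626 × 10^-34 J·s) / (1.67 × 10^-27 kg × 3.75 × 10^-9 m)
v = 1.06 × 10^2 m/s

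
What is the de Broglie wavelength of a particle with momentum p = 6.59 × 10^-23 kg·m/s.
1.01 × 10^-11 m

Using the de Broglie relation λ = h/p:

λ = h/p
λ = (6.626 × 10^-34 J·s) / (6.59 × 10^-23 kg·m/s)
λ = 1.01 × 10^-11 m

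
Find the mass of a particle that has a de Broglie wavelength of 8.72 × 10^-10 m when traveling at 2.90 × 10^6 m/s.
2.62 × 10^-31 kg

From the de Broglie relation λ = h/(mv), we solve for m:

m = h/(λv)
m = (6.626 × 10^-34 J·s) / (8.72 × 10^-10 m × 2.90 × 10^6 m/s)
m = 2.62 × 10^-31 kg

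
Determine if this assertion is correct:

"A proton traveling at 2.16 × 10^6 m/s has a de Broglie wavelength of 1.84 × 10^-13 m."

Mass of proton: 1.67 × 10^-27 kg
True

The claim is correct.

Using λ = h/(mv):
λ = (6.626 × 10^-34 J·s) / (1.67 × 10^-27 kg × 2.16 × 10^6 m/s)
λ = 1.84 × 10^-13 m

This matches the claimed value.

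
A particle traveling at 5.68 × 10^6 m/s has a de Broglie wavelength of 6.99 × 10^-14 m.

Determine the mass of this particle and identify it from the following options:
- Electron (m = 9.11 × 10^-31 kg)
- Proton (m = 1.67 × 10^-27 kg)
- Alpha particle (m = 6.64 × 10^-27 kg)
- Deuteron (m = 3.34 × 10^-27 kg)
The particle is a proton.

From λ = h/(mv), solve for mass:

m = h/(λv)
m = (6.626 × 10^-34 J·s) / (6.99 × 10^-14 m × 5.68 × 10^6 m/s)
m = 1.67 × 10^-27 kg

Comparing with the listed masses, this is closest to a proton.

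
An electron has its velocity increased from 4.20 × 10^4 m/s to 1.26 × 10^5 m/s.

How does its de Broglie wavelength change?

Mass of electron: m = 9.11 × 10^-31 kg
The wavelength decreases by a factor of 3.

Using λ = h/(mv):

Initial wavelength: λ₁ = h/(mv₁) = 1.73 × 10^-8 m
Final wavelength: λ₂ = h/(mv₂) = 5.77 × 10^-9 m

Since λ ∝ 1/v, when velocity increases by a factor of 3, the wavelength decreases by a factor of 3.

λ₂/λ₁ = v₁/v₂ = 1/3

The wavelength decreases by a factor of 3.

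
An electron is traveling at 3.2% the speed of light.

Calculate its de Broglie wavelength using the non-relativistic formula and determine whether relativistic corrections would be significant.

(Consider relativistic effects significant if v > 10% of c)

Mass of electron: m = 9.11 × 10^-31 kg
No, relativistic corrections are not needed.

Using the non-relativistic de Broglie formula λ = h/(mv):

v = 3.2% × c = 9.593 × 10^6 m/s

λ = h/(mv)
λ = (6.626 × 10^-34 J·s) / (9.11 × 10^-31 kg × 9.593 × 10^6 m/s)
λ = 7.58 × 10^-11 m

Since v = 3.2% of c < 10% of c, relativistic corrections are NOT significant and this non-relativistic result is a good approximation.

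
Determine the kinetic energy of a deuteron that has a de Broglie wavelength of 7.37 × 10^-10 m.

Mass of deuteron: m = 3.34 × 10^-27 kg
1.21 × 10^-22 J (or 7.55 × 10^-4 eV)

From λ = h/√(2mKE), we solve for KE:

λ² = h²/(2mKE)
KE = h²/(2mλ²)
KE = (6.626 × 10^-34 J·s)² / (2 × 3.34 × 10^-27 kg × (7.37 × 10^-10 m)²)
KE = 1.21 × 10^-22 J
KE = 7.55 × 10^-4 eV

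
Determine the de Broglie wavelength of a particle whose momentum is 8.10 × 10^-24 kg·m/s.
8.18 × 10^-11 m

Using the de Broglie relation λ = h/p:

λ = h/p
λ = (6.626 × 10^-34 J·s) / (8.10 × 10^-24 kg·m/s)
λ = 8.18 × 10^-11 m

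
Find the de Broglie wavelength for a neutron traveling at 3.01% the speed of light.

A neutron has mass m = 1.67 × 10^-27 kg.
4.40 × 10^-14 m

Using the de Broglie relation λ = h/(mv):

v = 3.01% × c = 9.024 × 10^6 m/s

λ = h/(mv)
λ = (6.626 × 10^-34 J·s) / (1.67 × 10^-27 kg × 9.024 × 10^6 m/s)
λ = 4.40 × 10^-14 m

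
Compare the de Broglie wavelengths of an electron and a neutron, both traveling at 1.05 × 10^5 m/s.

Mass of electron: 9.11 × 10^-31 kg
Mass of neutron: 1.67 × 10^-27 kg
The electron has the longer wavelength.

Using λ = h/(mv), since both particles have the same velocity, the wavelength depends only on mass.

For electron: λ₁ = h/(m₁v) = 6.93 × 10^-9 m
For neutron: λ₂ = h/(m₂v) = 3.78 × 10^-12 m

Since λ ∝ 1/m at constant velocity, the lighter particle has the longer wavelength.

The electron has the longer de Broglie wavelength.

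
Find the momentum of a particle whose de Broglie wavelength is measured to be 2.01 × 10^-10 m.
3.30 × 10^-24 kg·m/s

From the de Broglie relation λ = h/p, we solve for p:

p = h/λ
p = (6.626 × 10^-34 J·s) / (2.01 × 10^-10 m)
p = 3.30 × 10^-24 kg·m/s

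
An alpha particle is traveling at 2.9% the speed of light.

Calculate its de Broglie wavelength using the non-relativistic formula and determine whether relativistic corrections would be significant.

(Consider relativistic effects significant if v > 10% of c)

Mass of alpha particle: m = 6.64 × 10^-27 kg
No, relativistic corrections are not needed.

Using the non-relativistic de Broglie formula λ = h/(mv):

v = 2.9% × c = 8.694 × 10^6 m/s

λ = h/(mv)
λ = (6.626 × 10^-34 J·s) / (6.64 × 10^-27 kg × 8.694 × 10^6 m/s)
λ = 1.15 × 10^-14 m

Since v = 2.9% of c < 10% of c, relativistic corrections are NOT significant and this non-relativistic result is a good approximation.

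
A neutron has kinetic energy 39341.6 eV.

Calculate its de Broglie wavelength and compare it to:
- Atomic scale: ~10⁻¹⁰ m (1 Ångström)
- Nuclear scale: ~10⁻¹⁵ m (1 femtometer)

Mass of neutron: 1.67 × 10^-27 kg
λ = 1.44 × 10^-13 m, which is between nuclear and atomic scales.

Using λ = h/√(2mKE):

KE = 39341.6 eV = 6.303 × 10^-15 J

λ = h/√(2mKE)
λ = (6.626 × 10^-34 J·s) / √(2 × 1.67 × 10^-27 kg × 6.303 × 10^-15 J)
λ = 1.44 × 10^-13 m

Comparison:
- Atomic scale (10⁻¹⁰ m): λ is 0.0014× this size
- Nuclear scale (10⁻¹⁵ m): λ is 1.4e+02× this size

The wavelength is between nuclear and atomic scales.

This wavelength is appropriate for probing atomic structure but too large for nuclear physics experiments.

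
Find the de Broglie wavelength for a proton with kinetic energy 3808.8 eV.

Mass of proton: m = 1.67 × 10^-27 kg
4.64 × 10^-13 m

Using λ = h/√(2mKE):

First convert KE to Joules: KE = 3808.8 eV = 6.102 × 10^-16 J

λ = h/√(2mKE)
λ = (6.626 × 10^-34 J·s) / √(2 × 1.67 × 10^-27 kg × 6.102 × 10^-16 J)
λ = 4.64 × 10^-13 m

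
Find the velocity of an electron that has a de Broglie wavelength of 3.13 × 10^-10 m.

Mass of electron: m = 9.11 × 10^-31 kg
2.32 × 10^6 m/s

From the de Broglie relation λ = h/(mv), we solve for v:

v = h/(mλ)
v = (6.626 × 10^-34 J·s) / (9.11 × 10^-31 kg × 3.13 × 10^-10 m)
v = 2.32 × 10^6 m/s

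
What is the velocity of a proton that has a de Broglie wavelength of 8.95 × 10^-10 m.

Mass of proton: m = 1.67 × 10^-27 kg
4.43 × 10^2 m/s

From the de Broglie relation λ = h/(mv), we solve for v:

v = h/(mλ)
v = (6.626 × 10^-34 J·s) / (1.67 × 10^-27 kg × 8.95 × 10^-10 m)
v = 4.43 × 10^2 m/s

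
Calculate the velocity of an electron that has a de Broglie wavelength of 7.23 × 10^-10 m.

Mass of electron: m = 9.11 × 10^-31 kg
1.01 × 10^6 m/s

From the de Broglie relation λ = h/(mv), we solve for v:

v = h/(mλ)
v = (6.626 × 10^-34 J·s) / (9.11 × 10^-31 kg × 7.23 × 10^-10 m)
v = 1.01 × 10^6 m/s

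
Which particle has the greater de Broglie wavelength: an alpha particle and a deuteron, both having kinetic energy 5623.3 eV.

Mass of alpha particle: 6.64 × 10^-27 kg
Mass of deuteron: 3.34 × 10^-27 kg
The deuteron has the longer wavelength.

Using λ = h/√(2mKE):

For alpha particle: λ₁ = h/√(2m₁KE) = 1.92 × 10^-13 m
For deuteron: λ₂ = h/√(2m₂KE) = 2.70 × 10^-13 m

Since λ ∝ 1/√m at constant kinetic energy, the lighter particle has the longer wavelength.

The deuteron has the longer de Broglie wavelength.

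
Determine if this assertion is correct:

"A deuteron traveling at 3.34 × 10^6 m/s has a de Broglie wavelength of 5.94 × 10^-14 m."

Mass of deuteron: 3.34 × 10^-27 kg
True

The claim is correct.

Using λ = h/(mv):
λ = (6.626 × 10^-34 J·s) / (3.34 × 10^-27 kg × 3.34 × 10^6 m/s)
λ = 5.94 × 10^-14 m

This matches the claimed value.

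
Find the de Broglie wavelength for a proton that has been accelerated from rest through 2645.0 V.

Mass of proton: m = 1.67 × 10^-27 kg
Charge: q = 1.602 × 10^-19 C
5.57 × 10^-13 m

When a particle is accelerated through voltage V, it gains kinetic energy KE = qV.

The de Broglie wavelength is then λ = h/√(2mqV):

λ = h/√(2mqV)
λ = (6.626 × 10^-34 J·s) / √(2 × 1.67 × 10^-27 kg × 1.602 × 10^-19 C × 2645.0 V)
λ = 5.57 × 10^-13 m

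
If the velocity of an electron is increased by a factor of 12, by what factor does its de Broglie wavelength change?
The wavelength decreases by a factor of 12.

From λ = h/(mv), the wavelength is inversely proportional to velocity:

λ ∝ 1/v

If v → 12v, then λ → λ/12

When velocity is increased by a factor of 12, the wavelength decreases by a factor of 12.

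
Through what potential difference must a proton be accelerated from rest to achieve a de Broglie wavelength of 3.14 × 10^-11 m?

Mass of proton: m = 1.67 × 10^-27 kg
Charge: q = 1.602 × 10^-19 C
8.32 × 10^-1 V

From λ = h/√(2mqV), we solve for V:

λ² = h²/(2mqV)
V = h²/(2mqλ²)
V = (6.626 × 10^-34 J·s)² / (2 × 1.67 × 10^-27 kg × 1.602 × 10^-19 C × (3.14 × 10^-11 m)²)
V = 8.32 × 10^-1 V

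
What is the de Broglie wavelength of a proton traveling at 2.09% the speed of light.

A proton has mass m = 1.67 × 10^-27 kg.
6.33 × 10^-14 m

Using the de Broglie relation λ = h/(mv):

v = 2.09% × c = 6.266 × 10^6 m/s

λ = h/(mv)
λ = (6.626 × 10^-34 J·s) / (1.67 × 10^-27 kg × 6.266 × 10^6 m/s)
λ = 6.33 × 10^-14 m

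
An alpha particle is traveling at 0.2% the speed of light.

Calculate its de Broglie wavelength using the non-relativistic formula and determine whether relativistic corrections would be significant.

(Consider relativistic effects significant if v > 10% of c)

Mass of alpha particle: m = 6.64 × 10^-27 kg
No, relativistic corrections are not needed.

Using the non-relativistic de Broglie formula λ = h/(mv):

v = 0.2% × c = 5.996 × 10^5 m/s

λ = h/(mv)
λ = (6.626 × 10^-34 J·s) / (6.64 × 10^-27 kg × 5.996 × 10^5 m/s)
λ = 1.66 × 10^-13 m

Since v = 0.2% of c < 10% of c, relativistic corrections are NOT significant and this non-relativistic result is a good approximation.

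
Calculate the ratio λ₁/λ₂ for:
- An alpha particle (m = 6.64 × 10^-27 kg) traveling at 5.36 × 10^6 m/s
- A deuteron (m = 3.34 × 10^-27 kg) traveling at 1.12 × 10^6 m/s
λ₁/λ₂ = 0.105

Using λ = h/(mv):

λ₁ = h/(m₁v₁) = 1.86 × 10^-14 m
λ₂ = h/(m₂v₂) = 1.77 × 10^-13 m

Ratio λ₁/λ₂ = (m₂v₂)/(m₁v₁)
         = (3.34 × 10^-27 kg × 1.12 × 10^6 m/s) / (6.64 × 10^-27 kg × 5.36 × 10^6 m/s)
         = 0.105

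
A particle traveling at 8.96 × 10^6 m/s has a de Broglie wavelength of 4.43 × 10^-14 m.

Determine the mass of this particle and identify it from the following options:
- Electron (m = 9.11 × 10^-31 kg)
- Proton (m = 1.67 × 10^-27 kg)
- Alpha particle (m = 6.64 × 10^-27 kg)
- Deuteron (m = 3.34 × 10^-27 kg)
The particle is a proton.

From λ = h/(mv), solve for mass:

m = h/(λv)
m = (6.626 × 10^-34 J·s) / (4.43 × 10^-14 m × 8.96 × 10^6 m/s)
m = 1.67 × 10^-27 kg

Comparing with the listed masses, this is closest to a proton.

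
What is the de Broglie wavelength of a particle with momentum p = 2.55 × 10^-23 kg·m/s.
2.60 × 10^-11 m

Using the de Broglie relation λ = h/p:

λ = h/p
λ = (6.626 × 10^-34 J·s) / (2.55 × 10^-23 kg·m/s)
λ = 2.60 × 10^-11 m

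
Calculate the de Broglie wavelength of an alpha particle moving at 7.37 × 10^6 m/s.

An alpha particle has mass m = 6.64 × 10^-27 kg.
1.35 × 10^-14 m

Using the de Broglie relation λ = h/(mv):

λ = h/(mv)
λ = (6.626 × 10^-34 J·s) / (6.64 × 10^-27 kg × 7.37 × 10^6 m/s)
λ = 1.35 × 10^-14 m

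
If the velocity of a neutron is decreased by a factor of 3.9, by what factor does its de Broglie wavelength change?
The wavelength increases by a factor of 3.9.

From λ = h/(mv), the wavelength is inversely proportional to velocity:

λ ∝ 1/v

If v → v/3.9, then λ → 3.9λ

When velocity is decreased by a factor of 3.9, the wavelength increases by a factor of 3.9.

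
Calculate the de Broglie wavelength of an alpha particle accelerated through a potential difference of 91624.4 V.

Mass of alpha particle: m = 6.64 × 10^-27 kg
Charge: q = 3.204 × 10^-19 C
3.36 × 10^-14 m

When a particle is accelerated through voltage V, it gains kinetic energy KE = qV.

The de Broglie wavelength is then λ = h/√(2mqV):

λ = h/√(2mqV)
λ = (6.626 × 10^-34 J·s) / √(2 × 6.64 × 10^-27 kg × 3.204 × 10^-19 C × 91624.4 V)
λ = 3.36 × 10^-14 m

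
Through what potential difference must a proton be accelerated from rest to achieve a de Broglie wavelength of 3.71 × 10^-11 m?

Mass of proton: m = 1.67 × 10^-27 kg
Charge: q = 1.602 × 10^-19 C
5.96 × 10^-1 V

From λ = h/√(2mqV), we solve for V:

λ² = h²/(2mqV)
V = h²/(2mqλ²)
V = (6.626 × 10^-34 J·s)² / (2 × 1.67 × 10^-27 kg × 1.602 × 10^-19 C × (3.71 × 10^-11 m)²)
V = 5.96 × 10^-1 V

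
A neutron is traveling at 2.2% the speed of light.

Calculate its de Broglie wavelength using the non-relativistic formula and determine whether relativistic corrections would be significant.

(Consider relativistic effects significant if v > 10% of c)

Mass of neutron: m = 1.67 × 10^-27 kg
No, relativistic corrections are not needed.

Using the non-relativistic de Broglie formula λ = h/(mv):

v = 2.2% × c = 6.595 × 10^6 m/s

λ = h/(mv)
λ = (6.626 × 10^-34 J·s) / (1.67 × 10^-27 kg × 6.595 × 10^6 m/s)
λ = 6.02 × 10^-14 m

Since v = 2.2% of c < 10% of c, relativistic corrections are NOT significant and this non-relativistic result is a good approximation.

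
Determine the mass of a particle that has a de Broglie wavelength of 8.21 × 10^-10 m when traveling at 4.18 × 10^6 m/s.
1.93 × 10^-31 kg

From the de Broglie relation λ = h/(mv), we solve for m:

m = h/(λv)
m = (6.626 × 10^-34 J·s) / (8.21 × 10^-10 m × 4.18 × 10^6 m/s)
m = 1.93 × 10^-31 kg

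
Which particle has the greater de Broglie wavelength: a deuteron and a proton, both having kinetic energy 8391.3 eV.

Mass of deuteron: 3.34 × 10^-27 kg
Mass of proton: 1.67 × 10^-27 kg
The proton has the longer wavelength.

Using λ = h/√(2mKE):

For deuteron: λ₁ = h/√(2m₁KE) = 2.21 × 10^-13 m
For proton: λ₂ = h/√(2m₂KE) = 3.13 × 10^-13 m

Since λ ∝ 1/√m at constant kinetic energy, the lighter particle has the longer wavelength.

The proton has the longer de Broglie wavelength.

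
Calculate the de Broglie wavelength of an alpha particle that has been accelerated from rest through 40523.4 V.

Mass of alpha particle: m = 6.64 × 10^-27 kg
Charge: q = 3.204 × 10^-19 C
5.05 × 10^-14 m

When a particle is accelerated through voltage V, it gains kinetic energy KE = qV.

The de Broglie wavelength is then λ = h/√(2mqV):

λ = h/√(2mqV)
λ = (6.626 × 10^-34 J·s) / √(2 × 6.64 × 10^-27 kg × 3.204 × 10^-19 C × 40523.4 V)
λ = 5.05 × 10^-14 m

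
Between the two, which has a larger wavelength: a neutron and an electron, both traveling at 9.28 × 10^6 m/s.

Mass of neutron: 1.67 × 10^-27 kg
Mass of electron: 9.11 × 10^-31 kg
The electron has the longer wavelength.

Using λ = h/(mv), since both particles have the same velocity, the wavelength depends only on mass.

For neutron: λ₁ = h/(m₁v) = 4.28 × 10^-14 m
For electron: λ₂ = h/(m₂v) = 7.84 × 10^-11 m

Since λ ∝ 1/m at constant velocity, the lighter particle has the longer wavelength.

The electron has the longer de Broglie wavelength.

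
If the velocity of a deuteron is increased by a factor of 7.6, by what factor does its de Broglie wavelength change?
The wavelength decreases by a factor of 7.6.

From λ = h/(mv), the wavelength is inversely proportional to velocity:

λ ∝ 1/v

If v → 7.6v, then λ → λ/7.6

When velocity is increased by a factor of 7.6, the wavelength decreases by a factor of 7.6.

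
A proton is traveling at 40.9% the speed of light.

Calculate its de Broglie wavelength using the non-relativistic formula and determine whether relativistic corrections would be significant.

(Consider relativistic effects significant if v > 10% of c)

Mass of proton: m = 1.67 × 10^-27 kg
Yes, relativistic corrections are needed.

Using the non-relativistic de Broglie formula λ = h/(mv):

v = 40.9% × c = 1.226 × 10^8 m/s

λ = h/(mv)
λ = (6.626 × 10^-34 J·s) / (1.67 × 10^-27 kg × 1.226 × 10^8 m/s)
λ = 3.24 × 10^-15 m

Since v = 40.9% of c > 10% of c, relativistic corrections ARE significant and the actual wavelength would differ from this non-relativistic estimate.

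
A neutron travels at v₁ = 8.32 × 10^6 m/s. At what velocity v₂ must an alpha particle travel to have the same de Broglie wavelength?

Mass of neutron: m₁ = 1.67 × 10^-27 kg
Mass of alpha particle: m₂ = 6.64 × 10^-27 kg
v₂ = 2.09 × 10^6 m/s

For equal de Broglie wavelengths: λ₁ = λ₂

h/(m₁v₁) = h/(m₂v₂)
m₁v₁ = m₂v₂
v₂ = v₁ · (m₁/m₂)

v₂ = 8.32 × 10^6 m/s × (1.67 × 10^-27 kg / 6.64 × 10^-27 kg)
v₂ = 2.09 × 10^6 m/s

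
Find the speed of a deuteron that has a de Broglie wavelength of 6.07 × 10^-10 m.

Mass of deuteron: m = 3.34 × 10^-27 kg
3.27 × 10^2 m/s

From the de Broglie relation λ = h/(mv), we solve for v:

v = h/(mλ)
v = (6.626 × 10^-34 J·s) / (3.34 × 10^-27 kg × 6.07 × 10^-10 m)
v = 3.27 × 10^2 m/s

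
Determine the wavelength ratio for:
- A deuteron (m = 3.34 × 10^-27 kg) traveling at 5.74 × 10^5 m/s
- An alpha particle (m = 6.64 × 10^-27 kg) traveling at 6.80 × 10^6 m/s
λ₁/λ₂ = 23.6

Using λ = h/(mv):

λ₁ = h/(m₁v₁) = 3.46 × 10^-13 m
λ₂ = h/(m₂v₂) = 1.47 × 10^-14 m

Ratio λ₁/λ₂ = (m₂v₂)/(m₁v₁)
         = (6.64 × 10^-27 kg × 6.80 × 10^6 m/s) / (3.34 × 10^-27 kg × 5.74 × 10^5 m/s)
         = 23.6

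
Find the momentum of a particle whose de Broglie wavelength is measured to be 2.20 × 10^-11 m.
3.01 × 10^-23 kg·m/s

From the de Broglie relation λ = h/p, we solve for p:

p = h/λ
p = (6.626 × 10^-34 J·s) / (2.20 × 10^-11 m)
p = 3.01 × 10^-23 kg·m/s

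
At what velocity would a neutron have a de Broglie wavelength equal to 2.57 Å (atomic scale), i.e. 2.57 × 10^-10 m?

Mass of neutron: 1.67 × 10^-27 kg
1.54 × 10^3 m/s

From λ = h/(mv), solve for v:

v = h/(mλ)
v = (6.626 × 10^-34 J·s) / (1.67 × 10^-27 kg × 2.57 × 10^-10 m)
v = 1.54 × 10^3 m/s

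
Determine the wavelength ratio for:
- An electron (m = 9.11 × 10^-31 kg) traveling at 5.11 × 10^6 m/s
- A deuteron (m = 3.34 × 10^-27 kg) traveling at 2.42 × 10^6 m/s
λ₁/λ₂ = 1.74 × 10^3

Using λ = h/(mv):

λ₁ = h/(m₁v₁) = 1.42 × 10^-10 m
λ₂ = h/(m₂v₂) = 8.20 × 10^-14 m

Ratio λ₁/λ₂ = (m₂v₂)/(m₁v₁)
         = (3.34 × 10^-27 kg × 2.42 × 10^6 m/s) / (9.11 × 10^-31 kg × 5.11 × 10^6 m/s)
         = 1.74 × 10^3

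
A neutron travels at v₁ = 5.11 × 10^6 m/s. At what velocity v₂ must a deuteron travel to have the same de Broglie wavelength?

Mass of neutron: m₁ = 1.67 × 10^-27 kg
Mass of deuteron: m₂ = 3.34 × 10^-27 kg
v₂ = 2.56 × 10^6 m/s

For equal de Broglie wavelengths: λ₁ = λ₂

h/(m₁v₁) = h/(m₂v₂)
m₁v₁ = m₂v₂
v₂ = v₁ · (m₁/m₂)

v₂ = 5.11 × 10^6 m/s × (1.67 × 10^-27 kg / 3.34 × 10^-27 kg)
v₂ = 2.56 × 10^6 m/s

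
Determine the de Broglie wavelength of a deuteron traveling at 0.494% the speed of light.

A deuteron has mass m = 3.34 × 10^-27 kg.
1.34 × 10^-13 m

Using the de Broglie relation λ = h/(mv):

v = 0.494% × c = 1.481 × 10^6 m/s

λ = h/(mv)
λ = (6.626 × 10^-34 J·s) / (3.34 × 10^-27 kg × 1.481 × 10^6 m/s)
λ = 1.34 × 10^-13 m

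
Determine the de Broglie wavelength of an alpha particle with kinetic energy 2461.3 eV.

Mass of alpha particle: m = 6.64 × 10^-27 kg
2.90 × 10^-13 m

Using λ = h/√(2mKE):

First convert KE to Joules: KE = 2461.3 eV = 3.943 × 10^-16 J

λ = h/√(2mKE)
λ = (6.626 × 10^-34 J·s) / √(2 × 6.64 × 10^-27 kg × 3.943 × 10^-16 J)
λ = 2.90 × 10^-13 m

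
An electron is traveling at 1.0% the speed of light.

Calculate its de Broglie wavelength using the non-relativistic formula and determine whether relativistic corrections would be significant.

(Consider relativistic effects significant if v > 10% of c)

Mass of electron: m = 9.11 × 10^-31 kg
No, relativistic corrections are not needed.

Using the non-relativistic de Broglie formula λ = h/(mv):

v = 1.0% × c = 2.998 × 10^6 m/s

λ = h/(mv)
λ = (6.626 × 10^-34 J·s) / (9.11 × 10^-31 kg × 2.998 × 10^6 m/s)
λ = 2.43 × 10^-10 m

Since v = 1.0% of c < 10% of c, relativistic corrections are NOT significant and this non-relativistic result is a good approximation.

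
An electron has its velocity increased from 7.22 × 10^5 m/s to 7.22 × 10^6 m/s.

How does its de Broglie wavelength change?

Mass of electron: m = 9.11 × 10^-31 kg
The wavelength decreases by a factor of 10.

Using λ = h/(mv):

Initial wavelength: λ₁ = h/(mv₁) = 1.01 × 10^-9 m
Final wavelength: λ₂ = h/(mv₂) = 1.01 × 10^-10 m

Since λ ∝ 1/v, when velocity increases by a factor of 10, the wavelength decreases by a factor of 10.

λ₂/λ₁ = v₁/v₂ = 1/10

The wavelength decreases by a factor of 10.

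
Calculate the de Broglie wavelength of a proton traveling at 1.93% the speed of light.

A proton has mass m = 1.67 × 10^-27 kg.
6.86 × 10^-14 m

Using the de Broglie relation λ = h/(mv):

v = 1.93% × c = 5.786 × 10^6 m/s

λ = h/(mv)
λ = (6.626 × 10^-34 J·s) / (1.67 × 10^-27 kg × 5.786 × 10^6 m/s)
λ = 6.86 × 10^-14 m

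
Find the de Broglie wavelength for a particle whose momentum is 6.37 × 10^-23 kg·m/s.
1.04 × 10^-11 m

Using the de Broglie relation λ = h/p:

λ = h/p
λ = (6.626 × 10^-34 J·s) / (6.37 × 10^-23 kg·m/s)
λ = 1.04 × 10^-11 m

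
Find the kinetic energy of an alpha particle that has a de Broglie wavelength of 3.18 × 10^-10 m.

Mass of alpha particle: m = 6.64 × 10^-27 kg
3.27 × 10^-22 J (or 2.04 × 10^-3 eV)

From λ = h/√(2mKE), we solve for KE:

λ² = h²/(2mKE)
KE = h²/(2mλ²)
KE = (6.626 × 10^-34 J·s)² / (2 × 6.64 × 10^-27 kg × (3.18 × 10^-10 m)²)
KE = 3.27 × 10^-22 J
KE = 2.04 × 10^-3 eV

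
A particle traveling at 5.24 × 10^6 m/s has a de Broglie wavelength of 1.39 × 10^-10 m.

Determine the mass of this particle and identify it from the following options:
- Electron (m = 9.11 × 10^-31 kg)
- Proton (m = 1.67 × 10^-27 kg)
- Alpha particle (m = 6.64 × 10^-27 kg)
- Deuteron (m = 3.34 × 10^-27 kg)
The particle is an electron.

From λ = h/(mv), solve for mass:

m = h/(λv)
m = (6.626 × 10^-34 J·s) / (1.39 × 10^-10 m × 5.24 × 10^6 m/s)
m = 9.10 × 10^-31 kg

Comparing with the listed masses, this is closest to an electron.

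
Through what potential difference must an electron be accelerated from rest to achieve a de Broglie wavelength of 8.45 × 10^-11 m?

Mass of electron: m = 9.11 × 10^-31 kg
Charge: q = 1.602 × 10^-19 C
211 V

From λ = h/√(2mqV), we solve for V:

λ² = h²/(2mqV)
V = h²/(2mqλ²)
V = (6.626 × 10^-34 J·s)² / (2 × 9.11 × 10^-31 kg × 1.602 × 10^-19 C × (8.45 × 10^-11 m)²)
V = 211 V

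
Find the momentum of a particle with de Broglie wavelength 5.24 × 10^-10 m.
1.26 × 10^-24 kg·m/s

From the de Broglie relation λ = h/p, we solve for p:

p = h/λ
p = (6.626 × 10^-34 J·s) / (5.24 × 10^-10 m)
p = 1.26 × 10^-24 kg·m/s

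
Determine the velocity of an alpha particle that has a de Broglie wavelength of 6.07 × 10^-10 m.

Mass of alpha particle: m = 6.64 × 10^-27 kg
1.64 × 10^2 m/s

From the de Broglie relation λ = h/(mv), we solve for v:

v = h/(mλ)
v = (6.626 × 10^-34 J·s) / (6.64 × 10^-27 kg × 6.07 × 10^-10 m)
v = 1.64 × 10^2 m/s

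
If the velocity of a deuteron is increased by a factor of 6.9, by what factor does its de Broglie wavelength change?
The wavelength decreases by a factor of 6.9.

From λ = h/(mv), the wavelength is inversely proportional to velocity:

λ ∝ 1/v

If v → 6.9v, then λ → λ/6.9

When velocity is increased by a factor of 6.9, the wavelength decreases by a factor of 6.9.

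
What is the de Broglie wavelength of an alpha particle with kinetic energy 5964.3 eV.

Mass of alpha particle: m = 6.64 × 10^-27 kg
1.86 × 10^-13 m

Using λ = h/√(2mKE):

First convert KE to Joules: KE = 5964.3 eV = 9.556 × 10^-16 J

λ = h/√(2mKE)
λ = (6.626 × 10^-34 J·s) / √(2 × 6.64 × 10^-27 kg × 9.556 × 10^-16 J)
λ = 1.86 × 10^-13 m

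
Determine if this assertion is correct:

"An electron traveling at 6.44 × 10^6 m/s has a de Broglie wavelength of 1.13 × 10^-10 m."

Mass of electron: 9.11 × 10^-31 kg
True

The claim is correct.

Using λ = h/(mv):
λ = (6.626 × 10^-34 J·s) / (9.11 × 10^-31 kg × 6.44 × 10^6 m/s)
λ = 1.13 × 10^-10 m

This matches the claimed value.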